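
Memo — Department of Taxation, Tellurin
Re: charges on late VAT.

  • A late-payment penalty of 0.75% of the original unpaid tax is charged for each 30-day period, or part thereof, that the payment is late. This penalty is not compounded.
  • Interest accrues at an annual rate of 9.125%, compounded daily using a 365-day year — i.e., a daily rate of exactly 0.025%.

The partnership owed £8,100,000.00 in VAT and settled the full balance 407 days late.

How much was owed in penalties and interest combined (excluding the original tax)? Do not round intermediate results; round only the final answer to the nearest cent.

Penalty periods: ⌈407/30⌉ = 14; penalty = 14 × 0.75% × £8,100,000.00 = £850,500.00
Interest: £8,100,000.00 × ((1 + 0.00025)^407 − 1) = £8,100,000.00 × 0.10709258… = £867,449.9133…
Penalties + interest = £850,500.0000 + £867,449.9133… = £1,717,949.91

£1,717,949.91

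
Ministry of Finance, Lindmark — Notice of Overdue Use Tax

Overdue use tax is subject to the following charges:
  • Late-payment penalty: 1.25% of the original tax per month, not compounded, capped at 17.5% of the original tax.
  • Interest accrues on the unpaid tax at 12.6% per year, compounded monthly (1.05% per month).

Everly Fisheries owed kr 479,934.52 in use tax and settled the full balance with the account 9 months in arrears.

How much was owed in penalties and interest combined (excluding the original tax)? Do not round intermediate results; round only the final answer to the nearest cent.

kr 101,298.72

Penalty: 9 × 1.25% × kr 479,934.52 = kr 53,992.63… (below the 17.5% cap of kr 83,988.54…)
Interest: kr 479,934.52 × ((1 + 0.0105)^9 − 1) = kr 479,934.52 × 0.0985678… = kr 47,306.0841…
Penalties + interest = kr 53,992.6335 + kr 47,306.0841… = kr 101,298.72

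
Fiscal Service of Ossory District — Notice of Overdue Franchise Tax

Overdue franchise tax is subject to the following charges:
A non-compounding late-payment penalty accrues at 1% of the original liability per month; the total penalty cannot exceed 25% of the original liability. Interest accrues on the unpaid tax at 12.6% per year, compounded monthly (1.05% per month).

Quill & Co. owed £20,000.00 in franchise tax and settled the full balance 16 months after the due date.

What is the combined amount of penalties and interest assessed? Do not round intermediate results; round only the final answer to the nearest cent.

Penalty: 16 × 1% × £20,000.00 = £3,200.00 (below the 25% cap of £5,000.00)
Interest: £20,000.00 × ((1 + 0.0105)^16 − 1) = £20,000.00 × 0.1819010… = £3,638.0192…
Penalties + interest = £3,200.0000 + £3,638.0192… = £6,838.02

£6,838.02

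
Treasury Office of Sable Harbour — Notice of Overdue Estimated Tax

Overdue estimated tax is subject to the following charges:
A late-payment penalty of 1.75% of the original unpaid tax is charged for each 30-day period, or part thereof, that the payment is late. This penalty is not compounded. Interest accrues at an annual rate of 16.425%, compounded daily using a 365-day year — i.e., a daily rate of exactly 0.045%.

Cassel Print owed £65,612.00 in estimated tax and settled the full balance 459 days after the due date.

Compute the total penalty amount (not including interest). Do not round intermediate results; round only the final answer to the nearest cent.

Penalty periods: ⌈459/30⌉ = 16; penalty = 16 × 1.75% × £65,612.00 = £18,371.36

£18,371.36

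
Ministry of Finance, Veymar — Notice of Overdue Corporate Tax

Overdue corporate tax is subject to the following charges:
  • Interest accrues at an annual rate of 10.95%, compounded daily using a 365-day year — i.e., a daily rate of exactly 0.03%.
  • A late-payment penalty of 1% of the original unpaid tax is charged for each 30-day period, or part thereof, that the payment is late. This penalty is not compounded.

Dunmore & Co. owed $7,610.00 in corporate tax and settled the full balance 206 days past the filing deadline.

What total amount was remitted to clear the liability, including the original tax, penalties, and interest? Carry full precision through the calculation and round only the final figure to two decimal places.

$8,627.76

Penalty periods: ⌈206/30⌉ = 7; penalty = 7 × 1% × $7,610.00 = $532.70
Interest: $7,610.00 × ((1 + 0.0003)^206 − 1) = $7,610.00 × 0.06373971… = $485.0592…
Total = $7,610.00 + $532.7000 + $485.0592… = $8,627.76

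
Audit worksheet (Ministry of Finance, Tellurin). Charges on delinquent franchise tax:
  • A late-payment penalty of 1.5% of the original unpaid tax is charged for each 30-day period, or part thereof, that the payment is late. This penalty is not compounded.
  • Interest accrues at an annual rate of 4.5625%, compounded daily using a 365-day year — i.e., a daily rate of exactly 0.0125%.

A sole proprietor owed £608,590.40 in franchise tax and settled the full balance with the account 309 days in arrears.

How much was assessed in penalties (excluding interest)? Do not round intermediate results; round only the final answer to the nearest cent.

£100,417.42

Penalty periods: ⌈309/30⌉ = 11; penalty = 11 × 1.5% × £608,590.40 = £100,417.42…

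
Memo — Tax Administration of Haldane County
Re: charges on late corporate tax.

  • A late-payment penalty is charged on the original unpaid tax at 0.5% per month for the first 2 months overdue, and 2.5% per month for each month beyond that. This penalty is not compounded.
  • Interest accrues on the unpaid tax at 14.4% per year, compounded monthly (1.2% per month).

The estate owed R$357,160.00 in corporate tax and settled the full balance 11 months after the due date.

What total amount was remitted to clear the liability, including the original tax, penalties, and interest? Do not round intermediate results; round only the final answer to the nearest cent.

Penalty, months 1–2: 2 × 0.5% × R$357,160.00 = R$3,571.60
Penalty, months 3–11: 9 × 2.5% × R$357,160.00 = R$80,361.00
Interest: R$357,160.00 × ((1 + 0.012)^11 − 1) = R$357,160.00 × 0.1402121… = R$50,078.1462…
Total = R$357,160.00 + R$83,932.6000 + R$50,078.1462… = R$491,170.75

R$491,170.75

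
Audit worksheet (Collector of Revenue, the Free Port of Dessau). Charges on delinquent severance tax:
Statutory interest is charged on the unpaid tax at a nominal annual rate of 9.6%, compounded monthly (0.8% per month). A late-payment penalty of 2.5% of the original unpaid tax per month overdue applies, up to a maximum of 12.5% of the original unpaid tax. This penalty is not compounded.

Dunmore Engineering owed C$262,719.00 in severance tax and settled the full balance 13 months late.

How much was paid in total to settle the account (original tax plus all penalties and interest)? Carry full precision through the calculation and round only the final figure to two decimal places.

Penalty (uncapped): 13 × 2.5% × C$262,719.00 = C$85,383.68…; cap = 12.5% × C$262,719.00 = C$32,839.88… → penalty = C$32,839.88…
Interest: C$262,719.00 × ((1 + 0.008)^13 − 1) = C$262,719.00 × 0.1091414… = C$28,673.5203…
Total = C$262,719.00 + C$32,839.8750 + C$28,673.5203… = C$324,232.40

C$324,232.40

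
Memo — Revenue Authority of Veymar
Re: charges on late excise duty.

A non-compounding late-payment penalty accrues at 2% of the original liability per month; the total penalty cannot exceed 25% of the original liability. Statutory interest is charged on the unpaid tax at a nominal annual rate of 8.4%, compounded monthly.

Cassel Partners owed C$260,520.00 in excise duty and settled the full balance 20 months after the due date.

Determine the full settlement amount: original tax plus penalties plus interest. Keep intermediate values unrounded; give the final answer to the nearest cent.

Penalty (uncapped): 20 × 2% × C$260,520.00 = C$104,208.00; cap = 25% × C$260,520.00 = C$65,130.00 → penalty = C$65,130.00
Interest (8.4%/yr ÷ 12 = 0.7%/month): C$260,520.00 × ((1 + 0.007)^20 − 1) = C$39,003.2094…
Total = C$260,520.00 + C$65,130.0000 + C$39,003.2094… = C$364,653.21

C$364,653.21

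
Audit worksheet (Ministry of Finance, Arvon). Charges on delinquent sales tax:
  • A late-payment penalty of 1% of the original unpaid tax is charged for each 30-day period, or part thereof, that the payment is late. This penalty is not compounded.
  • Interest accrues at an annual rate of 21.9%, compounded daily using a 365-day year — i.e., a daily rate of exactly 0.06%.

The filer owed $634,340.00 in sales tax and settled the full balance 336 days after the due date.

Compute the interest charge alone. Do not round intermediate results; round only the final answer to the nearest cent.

Interest: $634,340.00 × ((1 + 0.0006)^336 − 1) = $634,340.00 × 0.22328461… = $141,638.3594…

$141,638.36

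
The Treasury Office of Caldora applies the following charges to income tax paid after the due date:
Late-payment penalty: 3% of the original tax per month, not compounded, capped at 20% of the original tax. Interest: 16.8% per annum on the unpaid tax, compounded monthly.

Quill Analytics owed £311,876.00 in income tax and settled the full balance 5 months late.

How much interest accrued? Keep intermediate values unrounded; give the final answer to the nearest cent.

Interest (16.8%/yr ÷ 12 = 1.4%/month): £311,876.00 × ((1 + 0.014)^5 − 1) = £22,451.2149…

£22,451.21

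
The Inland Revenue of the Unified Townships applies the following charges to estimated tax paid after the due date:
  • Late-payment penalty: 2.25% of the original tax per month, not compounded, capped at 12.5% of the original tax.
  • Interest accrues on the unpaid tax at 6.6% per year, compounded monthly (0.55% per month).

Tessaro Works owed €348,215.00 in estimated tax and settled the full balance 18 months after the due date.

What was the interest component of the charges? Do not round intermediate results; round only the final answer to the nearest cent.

Interest: €348,215.00 × ((1 + 0.0055)^18 − 1) = €348,215.00 × 0.1037669… = €36,133.1757…

€36,133.18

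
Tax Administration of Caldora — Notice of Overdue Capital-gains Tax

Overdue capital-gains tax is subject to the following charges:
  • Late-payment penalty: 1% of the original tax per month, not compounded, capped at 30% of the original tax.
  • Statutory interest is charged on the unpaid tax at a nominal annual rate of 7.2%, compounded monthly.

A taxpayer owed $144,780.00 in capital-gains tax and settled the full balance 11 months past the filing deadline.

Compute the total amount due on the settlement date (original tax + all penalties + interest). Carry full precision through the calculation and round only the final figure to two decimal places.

$170,553.17

Penalty: 11 × 1% × $144,780.00 = $15,925.80 (below the 30% cap of $43,434.00)
Interest (7.2%/yr ÷ 12 = 0.6%/month): $144,780.00 × ((1 + 0.006)^11 − 1) = $9,847.3668…
Total = $144,780.00 + $15,925.8000 + $9,847.3668… = $170,553.17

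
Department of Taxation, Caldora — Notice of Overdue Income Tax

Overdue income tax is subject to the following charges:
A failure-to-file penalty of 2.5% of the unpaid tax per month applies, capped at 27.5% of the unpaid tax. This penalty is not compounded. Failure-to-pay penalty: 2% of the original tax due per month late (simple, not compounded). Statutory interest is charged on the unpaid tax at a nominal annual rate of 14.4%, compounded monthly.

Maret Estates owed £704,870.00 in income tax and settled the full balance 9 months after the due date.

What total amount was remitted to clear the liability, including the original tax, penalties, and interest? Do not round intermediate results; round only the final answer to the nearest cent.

Failure-to-file: 9 × 2.5% × £704,870.00 = £158,595.75 (under the 27.5% cap)
Failure-to-pay penalty: 9 × 2% × £704,870.00 = £126,876.60
Interest (14.4%/yr ÷ 12 = 1.2%/month): £704,870.00 × ((1 + 0.012)^9 − 1) = £79,884.1833…
Total = £704,870.00 + £285,472.3500 + £79,884.1833… = £1,070,226.53

£1,070,226.53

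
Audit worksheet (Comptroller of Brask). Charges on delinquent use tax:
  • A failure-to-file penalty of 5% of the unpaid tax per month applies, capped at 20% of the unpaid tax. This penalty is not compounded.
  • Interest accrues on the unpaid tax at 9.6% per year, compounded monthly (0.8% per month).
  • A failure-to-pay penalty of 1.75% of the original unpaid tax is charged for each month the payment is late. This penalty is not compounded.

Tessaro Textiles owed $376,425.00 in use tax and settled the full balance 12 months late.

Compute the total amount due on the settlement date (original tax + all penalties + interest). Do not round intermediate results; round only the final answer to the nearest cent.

Failure-to-file: 12 × 5% × $376,425.00 = $225,855.00, capped at 20% × $376,425.00 = $75,285.00
Failure-to-pay penalty = 1.75% × $376,425.00 × 12 mo = $79,049.25
Interest: $376,425.00 × ((1 + 0.008)^12 − 1) = $376,425.00 × 0.1003387… = $37,769.9928…
Total = $376,425.00 + $154,334.2500 + $37,769.9928… = $568,529.24

$568,529.24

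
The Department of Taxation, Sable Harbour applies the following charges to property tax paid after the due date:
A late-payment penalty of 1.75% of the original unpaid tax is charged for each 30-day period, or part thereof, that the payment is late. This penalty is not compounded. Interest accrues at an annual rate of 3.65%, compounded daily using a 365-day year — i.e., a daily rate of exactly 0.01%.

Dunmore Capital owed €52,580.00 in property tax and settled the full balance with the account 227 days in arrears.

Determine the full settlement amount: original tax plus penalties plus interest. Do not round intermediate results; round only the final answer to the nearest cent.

Penalty periods: ⌈227/30⌉ = 8; penalty = 8 × 1.75% × €52,580.00 = €7,361.20
Interest: €52,580.00 × ((1 + 0.0001)^227 − 1) = €52,580.00 × 0.02295844… = €1,207.1550…
Total = €52,580.00 + €7,361.2000 + €1,207.1550… = €61,148.36

€61,148.36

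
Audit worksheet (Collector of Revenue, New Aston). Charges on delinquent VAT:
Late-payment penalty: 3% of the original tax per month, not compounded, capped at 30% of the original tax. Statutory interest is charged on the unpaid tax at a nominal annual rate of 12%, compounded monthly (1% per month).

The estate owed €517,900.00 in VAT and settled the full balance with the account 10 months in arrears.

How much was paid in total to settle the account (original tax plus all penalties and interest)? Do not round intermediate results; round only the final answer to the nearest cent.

€727,453.80

Penalty (uncapped): 10 × 3% × €517,900.00 = €155,370.00; cap = 30% × €517,900.00 = €155,370.00 → penalty = €155,370.00
Interest: €517,900.00 × ((1 + 0.01)^10 − 1) = €517,900.00 × 0.1046221… = €54,183.7988…
Total = €517,900.00 + €155,370.0000 + €54,183.7988… = €727,453.80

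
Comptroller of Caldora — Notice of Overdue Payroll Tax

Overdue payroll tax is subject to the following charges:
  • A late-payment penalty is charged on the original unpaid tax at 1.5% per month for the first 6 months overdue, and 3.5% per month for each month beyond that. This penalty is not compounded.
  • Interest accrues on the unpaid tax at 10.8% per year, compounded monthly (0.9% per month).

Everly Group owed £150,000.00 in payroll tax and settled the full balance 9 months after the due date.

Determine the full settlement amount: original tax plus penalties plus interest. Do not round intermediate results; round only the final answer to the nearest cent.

Penalty, months 1–6: 6 × 1.5% × £150,000.00 = £13,500.00
Penalty, months 7–9: 3 × 3.5% × £150,000.00 = £15,750.00
Interest: £150,000.00 × ((1 + 0.009)^9 − 1) = £150,000.00 × 0.0839781… = £12,596.7105…
Total = £150,000.00 + £29,250.0000 + £12,596.7105… = £191,846.71

£191,846.71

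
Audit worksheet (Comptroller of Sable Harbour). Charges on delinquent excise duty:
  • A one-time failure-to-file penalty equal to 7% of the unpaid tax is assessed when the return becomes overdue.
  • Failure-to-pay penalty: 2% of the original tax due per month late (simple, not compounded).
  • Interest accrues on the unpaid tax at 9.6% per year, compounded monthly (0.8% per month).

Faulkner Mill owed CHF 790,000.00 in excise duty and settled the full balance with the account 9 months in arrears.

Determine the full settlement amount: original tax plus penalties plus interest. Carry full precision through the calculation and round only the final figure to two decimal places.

CHF 1,046,234.55

Failure-to-file penalty: 7% × CHF 790,000.00 = CHF 55,300.00
Failure-to-pay penalty = 2% × CHF 790,000.00 × 9 mo = CHF 142,200.00
Interest: CHF 790,000.00 × ((1 + 0.008)^9 − 1) = CHF 790,000.00 × 0.0743475… = CHF 58,734.5473…
Total = CHF 790,000.00 + CHF 197,500.0000 + CHF 58,734.5473… = CHF 1,046,234.55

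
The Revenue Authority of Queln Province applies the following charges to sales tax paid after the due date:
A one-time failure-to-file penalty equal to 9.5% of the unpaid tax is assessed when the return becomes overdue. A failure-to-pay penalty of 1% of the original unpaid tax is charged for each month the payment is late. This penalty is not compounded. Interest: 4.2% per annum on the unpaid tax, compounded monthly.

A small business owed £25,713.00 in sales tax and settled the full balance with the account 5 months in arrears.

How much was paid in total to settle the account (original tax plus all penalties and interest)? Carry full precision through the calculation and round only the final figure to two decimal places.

Failure-to-file penalty: 9.5% × £25,713.00 = £2,442.74…
Failure-to-pay penalty: 5 × 1% × £25,713.00 = £1,285.65
Interest (4.2%/yr ÷ 12 = 0.35%/month): £25,713.00 × ((1 + 0.0035)^5 − 1) = £453.1384…
Total = £25,713.00 + £3,728.3850 + £453.1384… = £29,894.52

£29,894.52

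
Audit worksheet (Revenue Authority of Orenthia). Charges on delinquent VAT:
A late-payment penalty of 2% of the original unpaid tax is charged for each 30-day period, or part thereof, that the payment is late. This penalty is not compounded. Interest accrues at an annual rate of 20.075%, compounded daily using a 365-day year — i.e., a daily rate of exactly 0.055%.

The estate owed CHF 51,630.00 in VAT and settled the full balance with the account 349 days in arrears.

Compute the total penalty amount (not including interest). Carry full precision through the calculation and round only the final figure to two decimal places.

CHF 12,391.20

Penalty periods: ⌈349/30⌉ = 12; penalty = 12 × 2% × CHF 51,630.00 = CHF 12,391.20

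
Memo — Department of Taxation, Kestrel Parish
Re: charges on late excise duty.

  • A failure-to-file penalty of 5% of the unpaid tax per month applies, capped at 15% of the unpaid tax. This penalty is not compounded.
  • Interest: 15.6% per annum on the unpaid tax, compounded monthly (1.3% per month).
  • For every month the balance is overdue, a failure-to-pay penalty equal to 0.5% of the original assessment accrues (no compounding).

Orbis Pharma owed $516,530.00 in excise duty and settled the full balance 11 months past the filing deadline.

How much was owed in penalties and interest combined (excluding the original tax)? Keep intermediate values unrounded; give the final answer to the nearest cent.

$184,745.79

Failure-to-file: 11 × 5% × $516,530.00 = $284,091.50, capped at 15% × $516,530.00 = $77,479.50
Failure-to-pay penalty: 11 × 0.5% × $516,530.00 = $28,409.15
Interest: $516,530.00 × ((1 + 0.013)^11 − 1) = $516,530.00 × 0.1526671… = $78,857.1392…
Penalties + interest = $105,888.6500 + $78,857.1392… = $184,745.79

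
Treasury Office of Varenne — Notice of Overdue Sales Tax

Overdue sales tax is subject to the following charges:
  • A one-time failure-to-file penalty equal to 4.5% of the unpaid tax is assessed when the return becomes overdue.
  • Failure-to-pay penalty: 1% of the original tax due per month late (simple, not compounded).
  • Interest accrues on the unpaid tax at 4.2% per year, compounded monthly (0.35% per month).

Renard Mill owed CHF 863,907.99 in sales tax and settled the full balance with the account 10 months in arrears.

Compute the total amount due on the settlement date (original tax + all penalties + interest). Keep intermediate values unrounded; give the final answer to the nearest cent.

CHF 1,019,892.13

Failure-to-file penalty: 4.5% × CHF 863,907.99 = CHF 38,875.86…
Failure-to-pay penalty: 10 × 1% × CHF 863,907.99 = CHF 86,390.80…
Interest: CHF 863,907.99 × ((1 + 0.0035)^10 − 1) = CHF 863,907.99 × 0.0355564… = CHF 30,717.4811…
Total = CHF 863,907.99 + CHF 125,266.6586… + CHF 30,717.4811… = CHF 1,019,892.13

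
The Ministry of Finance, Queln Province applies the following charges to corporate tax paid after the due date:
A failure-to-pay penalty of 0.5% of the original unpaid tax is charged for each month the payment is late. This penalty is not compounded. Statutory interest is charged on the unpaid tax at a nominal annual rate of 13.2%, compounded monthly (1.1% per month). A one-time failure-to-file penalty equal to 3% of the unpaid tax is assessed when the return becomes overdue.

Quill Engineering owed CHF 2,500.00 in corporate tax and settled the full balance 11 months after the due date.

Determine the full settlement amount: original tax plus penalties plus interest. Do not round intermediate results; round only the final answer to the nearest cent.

Failure-to-file penalty: 3% × CHF 2,500.00 = CHF 75.00
Failure-to-pay penalty: 11 × 0.5% × CHF 2,500.00 = CHF 137.50
Interest: CHF 2,500.00 × ((1 + 0.011)^11 − 1) = CHF 2,500.00 × 0.1278795… = CHF 319.6988…
Total = CHF 2,500.00 + CHF 212.5000 + CHF 319.6988… = CHF 3,032.20

CHF 3,032.20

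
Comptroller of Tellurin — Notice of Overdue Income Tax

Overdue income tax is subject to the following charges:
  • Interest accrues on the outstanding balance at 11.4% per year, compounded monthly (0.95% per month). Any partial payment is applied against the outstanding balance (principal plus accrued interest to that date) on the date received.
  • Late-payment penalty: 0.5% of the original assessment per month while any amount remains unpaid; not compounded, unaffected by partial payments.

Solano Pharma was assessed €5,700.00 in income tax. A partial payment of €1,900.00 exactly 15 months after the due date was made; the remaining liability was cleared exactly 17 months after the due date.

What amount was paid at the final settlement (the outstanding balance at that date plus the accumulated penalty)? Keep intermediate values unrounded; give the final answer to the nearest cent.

€5,242.18

Balance at month 15: €5,700.0000 × (1 + 0.0095)^15 = €6,568.5529…
After €1,900.00 payment: €6,568.5529… − €1,900.00 = €4,668.5529…
Balance at month 17: €4,668.5529… × (1 + 0.0095)^2 = €4,757.6768…
Penalty: 17 × 0.5% × €5,700.00 = €484.50
Final settlement = outstanding balance + penalty = €4,757.6768… + €484.50 = €5,242.18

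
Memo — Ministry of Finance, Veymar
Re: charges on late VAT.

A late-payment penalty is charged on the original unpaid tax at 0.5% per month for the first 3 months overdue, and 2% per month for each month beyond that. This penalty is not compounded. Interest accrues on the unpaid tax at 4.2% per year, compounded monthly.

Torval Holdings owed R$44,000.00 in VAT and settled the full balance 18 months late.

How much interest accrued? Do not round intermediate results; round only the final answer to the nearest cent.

Interest (4.2%/yr ÷ 12 = 0.35%/month): R$44,000.00 × ((1 + 0.0035)^18 − 1) = R$2,856.0268…

R$2,856.03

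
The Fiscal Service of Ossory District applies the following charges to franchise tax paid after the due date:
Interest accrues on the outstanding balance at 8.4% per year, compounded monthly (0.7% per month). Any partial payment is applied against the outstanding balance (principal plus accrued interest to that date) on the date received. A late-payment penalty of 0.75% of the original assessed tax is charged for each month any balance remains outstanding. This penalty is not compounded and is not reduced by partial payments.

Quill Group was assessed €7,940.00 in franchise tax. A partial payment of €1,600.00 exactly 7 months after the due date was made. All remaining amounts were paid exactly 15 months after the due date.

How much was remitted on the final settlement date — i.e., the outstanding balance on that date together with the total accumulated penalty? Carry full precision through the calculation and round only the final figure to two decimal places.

€8,017.24

Balance at month 7: €7,940.0000 × (1 + 0.007)^7 = €8,337.3262…
After €1,600.00 payment: €8,337.3262… − €1,600.00 = €6,737.3262…
Balance at month 15: €6,737.3262… × (1 + 0.007)^8 = €7,123.9907…
Penalty: 15 × 0.75% × €7,940.00 = €893.25
Final settlement = outstanding balance + penalty = €7,123.9907… + €893.25 = €8,017.24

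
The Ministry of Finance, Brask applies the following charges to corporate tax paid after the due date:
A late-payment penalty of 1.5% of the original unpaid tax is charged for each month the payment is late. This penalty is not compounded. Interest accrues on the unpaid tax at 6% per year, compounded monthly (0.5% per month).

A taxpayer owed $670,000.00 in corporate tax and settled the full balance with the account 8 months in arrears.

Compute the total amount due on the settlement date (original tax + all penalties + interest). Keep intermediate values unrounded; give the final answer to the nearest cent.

$777,673.72

Late-payment penalty: 8 × 1.5% × $670,000.00 = $80,400.00
Interest: $670,000.00 × ((1 + 0.005)^8 − 1) = $670,000.00 × 0.0407070… = $27,273.7194…
Total = $670,000.00 + $80,400.0000 + $27,273.7194… = $777,673.72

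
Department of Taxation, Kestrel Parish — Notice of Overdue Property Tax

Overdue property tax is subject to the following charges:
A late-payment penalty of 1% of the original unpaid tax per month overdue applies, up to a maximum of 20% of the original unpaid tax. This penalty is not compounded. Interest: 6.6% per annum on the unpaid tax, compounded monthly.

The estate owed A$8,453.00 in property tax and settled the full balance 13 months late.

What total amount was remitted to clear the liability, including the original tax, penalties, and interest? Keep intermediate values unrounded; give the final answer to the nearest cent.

Penalty: 13 × 1% × A$8,453.00 = A$1,098.89 (below the 20% cap of A$1,690.60)
Interest (6.6%/yr ÷ 12 = 0.55%/month): A$8,453.00 × ((1 + 0.0055)^13 − 1) = A$624.7422…
Total = A$8,453.00 + A$1,098.8900 + A$624.7422… = A$10,176.63

A$10,176.63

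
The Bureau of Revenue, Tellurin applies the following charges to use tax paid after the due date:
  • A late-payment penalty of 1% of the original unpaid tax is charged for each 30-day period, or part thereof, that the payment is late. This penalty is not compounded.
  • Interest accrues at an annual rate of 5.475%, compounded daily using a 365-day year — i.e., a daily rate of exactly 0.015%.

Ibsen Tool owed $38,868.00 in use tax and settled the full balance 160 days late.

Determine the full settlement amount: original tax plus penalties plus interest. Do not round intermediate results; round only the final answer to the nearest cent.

$42,144.12

Penalty periods: ⌈160/30⌉ = 6; penalty = 6 × 1% × $38,868.00 = $2,332.08
Interest: $38,868.00 × ((1 + 0.00015)^160 − 1) = $38,868.00 × 0.02428847… = $944.0444…
Total = $38,868.00 + $2,332.0800 + $944.0444… = $42,144.12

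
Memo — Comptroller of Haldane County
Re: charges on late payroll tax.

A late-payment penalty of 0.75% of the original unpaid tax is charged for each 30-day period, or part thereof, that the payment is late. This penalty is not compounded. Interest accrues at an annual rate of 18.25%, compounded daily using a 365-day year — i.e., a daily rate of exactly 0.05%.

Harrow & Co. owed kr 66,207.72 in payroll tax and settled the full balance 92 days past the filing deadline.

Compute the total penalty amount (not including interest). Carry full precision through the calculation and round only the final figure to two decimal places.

kr 1,986.23

Penalty periods: ⌈92/30⌉ = 4; penalty = 4 × 0.75% × kr 66,207.72 = kr 1,986.23…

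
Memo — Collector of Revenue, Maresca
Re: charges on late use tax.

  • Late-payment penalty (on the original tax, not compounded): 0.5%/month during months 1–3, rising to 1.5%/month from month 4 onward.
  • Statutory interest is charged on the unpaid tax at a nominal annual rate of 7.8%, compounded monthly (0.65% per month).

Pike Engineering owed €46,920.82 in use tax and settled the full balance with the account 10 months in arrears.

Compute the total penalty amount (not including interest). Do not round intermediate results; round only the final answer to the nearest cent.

Penalty, months 1–3: 3 × 0.5% × €46,920.82 = €703.81…
Penalty, months 4–10: 7 × 1.5% × €46,920.82 = €4,926.69…
Total penalty = €703.81… + €4,926.69… = €5,630.50

€5,630.50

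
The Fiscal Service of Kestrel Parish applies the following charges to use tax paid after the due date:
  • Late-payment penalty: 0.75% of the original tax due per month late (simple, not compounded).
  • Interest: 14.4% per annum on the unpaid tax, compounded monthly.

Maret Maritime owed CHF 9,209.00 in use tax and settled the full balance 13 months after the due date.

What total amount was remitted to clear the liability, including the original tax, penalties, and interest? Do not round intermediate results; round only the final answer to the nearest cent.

Late-payment penalty = 0.75% × CHF 9,209.00 × 13 mo = CHF 897.88…
Interest (14.4%/yr ÷ 12 = 1.2%/month): CHF 9,209.00 × ((1 + 0.012)^13 − 1) = CHF 1,544.7302…
Total = CHF 9,209.00 + CHF 897.8775 + CHF 1,544.7302… = CHF 11,651.61

CHF 11,651.61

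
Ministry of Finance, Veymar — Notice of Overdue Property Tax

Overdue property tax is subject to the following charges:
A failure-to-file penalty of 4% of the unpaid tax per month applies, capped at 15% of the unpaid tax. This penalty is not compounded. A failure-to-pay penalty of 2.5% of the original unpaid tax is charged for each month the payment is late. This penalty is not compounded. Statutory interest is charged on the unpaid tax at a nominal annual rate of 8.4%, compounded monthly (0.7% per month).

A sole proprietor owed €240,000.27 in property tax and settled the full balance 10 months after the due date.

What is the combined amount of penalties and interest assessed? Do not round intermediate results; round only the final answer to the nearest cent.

Failure-to-file: 10 × 4% × €240,000.27 = €96,000.11…, capped at 15% × €240,000.27 = €36,000.04…
Failure-to-pay penalty = 2.5% × €240,000.27 × 10 mo = €60,000.07…
Interest: €240,000.27 × ((1 + 0.007)^10 − 1) = €240,000.27 × 0.0722467… = €17,339.2199…
Penalties + interest = €96,000.1080 + €17,339.2199… = €113,339.33

€113,339.33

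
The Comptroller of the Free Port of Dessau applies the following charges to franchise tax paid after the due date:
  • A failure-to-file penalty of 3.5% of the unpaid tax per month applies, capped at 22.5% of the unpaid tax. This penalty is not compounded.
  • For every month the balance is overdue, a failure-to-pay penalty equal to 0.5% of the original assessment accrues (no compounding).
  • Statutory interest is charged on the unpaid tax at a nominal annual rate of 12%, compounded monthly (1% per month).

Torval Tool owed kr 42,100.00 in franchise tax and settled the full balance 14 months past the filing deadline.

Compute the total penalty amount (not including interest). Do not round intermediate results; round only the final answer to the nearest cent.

Failure-to-file: 14 × 3.5% × kr 42,100.00 = kr 20,629.00, capped at 22.5% × kr 42,100.00 = kr 9,472.50
Failure-to-pay penalty = 0.5% × kr 42,100.00 × 14 mo = kr 2,947.00
Total penalty = kr 9,472.50 + kr 2,947.00 = kr 12,419.50

kr 12,419.50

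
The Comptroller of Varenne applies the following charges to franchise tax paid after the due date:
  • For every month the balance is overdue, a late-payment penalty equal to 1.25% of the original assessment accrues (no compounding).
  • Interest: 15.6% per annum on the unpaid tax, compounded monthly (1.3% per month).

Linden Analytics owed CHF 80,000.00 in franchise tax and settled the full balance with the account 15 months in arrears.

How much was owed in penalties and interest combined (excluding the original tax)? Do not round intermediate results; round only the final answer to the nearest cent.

CHF 32,102.78

Late-payment penalty = 1.25% × CHF 80,000.00 × 15 mo = CHF 15,000.00
Interest: CHF 80,000.00 × ((1 + 0.013)^15 − 1) = CHF 80,000.00 × 0.2137848… = CHF 17,102.7808…
Penalties + interest = CHF 15,000.0000 + CHF 17,102.7808… = CHF 32,102.78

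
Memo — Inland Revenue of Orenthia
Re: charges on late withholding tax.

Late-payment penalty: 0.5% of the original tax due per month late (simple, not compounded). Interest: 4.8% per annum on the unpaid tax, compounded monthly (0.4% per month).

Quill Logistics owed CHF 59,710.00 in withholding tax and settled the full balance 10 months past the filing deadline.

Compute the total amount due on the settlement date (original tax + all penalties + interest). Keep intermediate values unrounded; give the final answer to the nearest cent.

Late-payment penalty = 0.5% × CHF 59,710.00 × 10 mo = CHF 2,985.50
Interest: CHF 59,710.00 × ((1 + 0.004)^10 − 1) = CHF 59,710.00 × 0.0407277… = CHF 2,431.8530…
Total = CHF 59,710.00 + CHF 2,985.5000 + CHF 2,431.8530… = CHF 65,127.35

CHF 65,127.35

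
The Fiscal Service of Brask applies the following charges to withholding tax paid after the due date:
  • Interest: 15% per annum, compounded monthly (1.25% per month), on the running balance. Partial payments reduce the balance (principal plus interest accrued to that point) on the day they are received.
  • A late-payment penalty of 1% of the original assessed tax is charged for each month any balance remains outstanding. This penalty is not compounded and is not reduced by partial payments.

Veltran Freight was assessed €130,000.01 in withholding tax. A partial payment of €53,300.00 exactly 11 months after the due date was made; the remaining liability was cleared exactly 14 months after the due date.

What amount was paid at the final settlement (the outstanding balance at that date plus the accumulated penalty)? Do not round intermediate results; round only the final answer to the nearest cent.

€117,570.29

Balance at month 11: €130,000.0100 × (1 + 0.0125)^11 = €149,035.1594…
After €53,300.00 payment: €149,035.1594… − €53,300.00 = €95,735.1594…
Balance at month 14: €95,735.1594… × (1 + 0.0125)^3 = €99,370.2907…
Penalty: 14 × 1% × €130,000.01 = €18,200.00…
Final settlement = outstanding balance + penalty = €99,370.2907… + €18,200.00… = €117,570.29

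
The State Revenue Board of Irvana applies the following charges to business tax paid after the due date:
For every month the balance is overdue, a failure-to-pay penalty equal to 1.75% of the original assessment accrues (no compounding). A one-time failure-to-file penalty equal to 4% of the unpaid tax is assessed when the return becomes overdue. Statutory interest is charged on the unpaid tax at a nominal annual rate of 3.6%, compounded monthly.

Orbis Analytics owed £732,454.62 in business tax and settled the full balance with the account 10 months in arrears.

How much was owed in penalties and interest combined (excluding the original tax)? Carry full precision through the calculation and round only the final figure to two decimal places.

£179,750.41

Failure-to-file penalty: 4% × £732,454.62 = £29,298.18…
Failure-to-pay penalty: 10 × 1.75% × £732,454.62 = £128,179.56…
Interest (3.6%/yr ÷ 12 = 0.3%/month): £732,454.62 × ((1 + 0.003)^10 − 1) = £22,272.6684…
Penalties + interest = £157,477.7433 + £22,272.6684… = £179,750.41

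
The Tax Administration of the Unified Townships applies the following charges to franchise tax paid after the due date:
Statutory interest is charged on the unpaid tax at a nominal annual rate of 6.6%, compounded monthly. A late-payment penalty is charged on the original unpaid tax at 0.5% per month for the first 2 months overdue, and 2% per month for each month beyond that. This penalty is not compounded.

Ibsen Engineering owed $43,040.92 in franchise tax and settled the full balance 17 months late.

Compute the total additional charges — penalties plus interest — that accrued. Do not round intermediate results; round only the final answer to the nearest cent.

$17,549.05

Penalty, months 1–2: 2 × 0.5% × $43,040.92 = $430.41…
Penalty, months 3–17: 15 × 2% × $43,040.92 = $12,912.28…
Interest (6.6%/yr ÷ 12 = 0.55%/month): $43,040.92 × ((1 + 0.0055)^17 − 1) = $4,206.3609…
Penalties + interest = $13,342.6852 + $4,206.3609… = $17,549.05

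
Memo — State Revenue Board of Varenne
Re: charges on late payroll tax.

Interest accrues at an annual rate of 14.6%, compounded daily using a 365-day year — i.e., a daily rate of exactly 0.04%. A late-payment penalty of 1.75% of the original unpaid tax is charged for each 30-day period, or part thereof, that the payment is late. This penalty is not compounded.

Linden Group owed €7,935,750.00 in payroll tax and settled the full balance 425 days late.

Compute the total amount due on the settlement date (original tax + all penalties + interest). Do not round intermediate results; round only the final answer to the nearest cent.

Penalty periods: ⌈425/30⌉ = 15; penalty = 15 × 1.75% × €7,935,750.00 = €2,083,134.38…
Interest: €7,935,750.00 × ((1 + 0.0004)^425 − 1) = €7,935,750.00 × 0.18526456… = €1,470,213.2509…
Total = €7,935,750.00 + €2,083,134.3750 + €1,470,213.2509… = €11,489,097.63

€11,489,097.63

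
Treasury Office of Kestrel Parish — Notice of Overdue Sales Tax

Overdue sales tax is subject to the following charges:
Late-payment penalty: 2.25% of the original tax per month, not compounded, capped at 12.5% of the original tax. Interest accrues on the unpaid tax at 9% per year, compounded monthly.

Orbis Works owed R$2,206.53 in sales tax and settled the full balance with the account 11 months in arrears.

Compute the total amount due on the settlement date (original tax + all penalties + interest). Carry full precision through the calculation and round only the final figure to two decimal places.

Penalty (uncapped): 11 × 2.25% × R$2,206.53 = R$546.12…; cap = 12.5% × R$2,206.53 = R$275.82… → penalty = R$275.82…
Interest (9%/yr ÷ 12 = 0.75%/month): R$2,206.53 × ((1 + 0.0075)^11 − 1) = R$189.0211…
Total = R$2,206.53 + R$275.8163… + R$189.0211… = R$2,671.37

R$2,671.37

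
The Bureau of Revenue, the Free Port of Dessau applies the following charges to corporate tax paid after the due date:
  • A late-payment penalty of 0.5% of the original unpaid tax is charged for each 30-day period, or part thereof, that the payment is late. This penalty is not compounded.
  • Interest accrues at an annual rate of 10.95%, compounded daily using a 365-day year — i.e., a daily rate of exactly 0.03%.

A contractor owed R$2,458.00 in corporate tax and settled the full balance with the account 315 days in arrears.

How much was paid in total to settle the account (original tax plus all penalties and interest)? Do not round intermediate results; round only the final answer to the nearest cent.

Penalty periods: ⌈315/30⌉ = 11; penalty = 11 × 0.5% × R$2,458.00 = R$135.19
Interest: R$2,458.00 × ((1 + 0.0003)^315 − 1) = R$2,458.00 × 0.09909359… = R$243.5720…
Total = R$2,458.00 + R$135.1900 + R$243.5720… = R$2,836.76

R$2,836.76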